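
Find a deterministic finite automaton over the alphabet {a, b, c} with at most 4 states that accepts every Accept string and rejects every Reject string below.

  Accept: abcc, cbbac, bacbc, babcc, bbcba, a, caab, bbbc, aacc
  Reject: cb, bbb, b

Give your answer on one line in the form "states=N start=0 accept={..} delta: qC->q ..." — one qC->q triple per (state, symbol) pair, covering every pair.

State merging on the prefix tree: take the shortest (then alphabetical) example prefix whose next move is undefined and point that move at state 0, else 1, else 2, ...; a target is out if some Accept/Reject pair would then sit in one state with the same input left (inseparable). If every existing state is out, open a new one.
a: 0a undefined. 0a->0: ok.
b: 0b undefined. 0b->0: no, a/bbb meet in 0. Open state 1: 0b->1.
c: 0c undefined. 0c->0: no, caab/cb meet in 1. 0c->1: ok.
ba: 1a undefined. 1a->0: no, caab/b meet in 1. 1a->1: no, caab/cb meet in 1 with "b" left. Open state 2: 1a->2.
bb: 1b undefined. 1b->0: no, bbcba/cb meet in 0. 1b->1: ok.
abc: 1c undefined. 1c->0: no, abcc/cb meet in 1. 1c->1: no, abcc/cb meet in 1. 1c->2: ok.
bab: 2b undefined. 2b->0: ok.
bac: 2c undefined. 2c->0: ok.
caa: 2a undefined. 2a->0: no, caab/cb meet in 1. 2a->1: no, caab/cb meet in 1. 2a->2: ok.
All examples now run through 3 states with every (state, symbol) defined. Accept strings end in {0,2}, Reject strings end in {1}; accept={0,2}.

states=3 start=0 accept={0,2} delta: 0a->0 0b->1 0c->1 1a->2 1b->1 1c->2 2a->2 2b->0 2c->0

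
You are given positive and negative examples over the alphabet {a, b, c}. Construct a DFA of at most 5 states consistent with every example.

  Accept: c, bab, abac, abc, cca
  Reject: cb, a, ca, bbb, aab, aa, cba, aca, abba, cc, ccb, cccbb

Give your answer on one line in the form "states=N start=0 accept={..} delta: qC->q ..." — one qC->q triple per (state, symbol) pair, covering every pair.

states=4 start=0 accept={2} delta: 0a->0 0b->1 0c->2 1a->1 1b->2 1c->2 2a->0 2b->0 2c->3 3a->2 3b->0 3c->1

Grow the machine one transition at a time. Run the examples from 0; the earliest place one falls off (shortest prefix, ties alphabetical) gets sent to the lowest-numbered state that keeps every Accept/Reject pair distinguishable — a pair clashes when both reach the same state with identical unread suffix — and to a fresh state only if none does.
a: 0a undefined. 0a->0: ok.
b: 0b undefined. 0b->0: no, bab/a meet in 0. Open state 1: 0b->1.
c: 0c undefined. 0c->0: no, c/a meet in 0. 0c->1: no, c/aab meet in 1. Open state 2: 0c->2.
ba: 1a undefined. 1a->0: no, bab/aab meet in 1. 1a->1: ok.
bb: 1b undefined. 1b->0: no, bab/a meet in 0. 1b->1: no, bab/bbb meet in 1. 1b->2: ok.
ca: 2a undefined. 2a->0: ok.
cb: 2b undefined. 2b->0: ok.
cc: 2c undefined. 2c->0: no, cca/cb meet in 0. 2c->1: no, c/ccb meet in 2. 2c->2: no, c/cc meet in 2. Open state 3: 2c->3.
abc: 1c undefined. 1c->0: no, abac/cb meet in 0. 1c->1: no, abac/aab meet in 1. 1c->2: ok.
cca: 3a undefined. 3a->0: no, cca/cb meet in 0. 3a->1: no, cca/aab meet in 1. 3a->2: ok.
ccb: 3b undefined. 3b->0: ok.
ccc: 3c undefined. 3c->0: no, c/cccbb meet in 2. 3c->1: ok.
All examples now run through 4 states with every (state, symbol) defined. Accept strings end in {2}, Reject strings end in {0,1,3}; accept={2}.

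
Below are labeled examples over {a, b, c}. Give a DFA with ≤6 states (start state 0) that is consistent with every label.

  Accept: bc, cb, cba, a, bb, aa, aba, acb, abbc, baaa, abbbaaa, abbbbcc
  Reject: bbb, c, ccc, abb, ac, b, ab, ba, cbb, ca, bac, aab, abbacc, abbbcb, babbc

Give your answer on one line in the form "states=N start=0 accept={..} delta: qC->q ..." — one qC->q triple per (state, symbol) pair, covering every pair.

Grow the machine one transition at a time. Run the examples from 0; the earliest place one falls off (shortest prefix, ties alphabetical) gets sent to the lowest-numbered state that keeps every Accept/Reject pair distinguishable — a pair clashes when both reach the same state with identical unread suffix — and to a fresh state only if none does.
a: 0a undefined. 0a->0: no, bb/abb meet in 0 with "bb" left. Open state 1: 0a->1.
b: 0b undefined. 0b->0: no, bc/c meet in 0 with "c" left. 0b->1: no, bc/ac meet in 1 with "c" left. Open state 2: 0b->2.
c: 0c undefined. 0c->0: no, cb/b meet in 2. 0c->1: no, cb/ab meet in 1 with "b" left. 0c->2: ok.
aa: 1a undefined. 1a->0: ok.
ab: 1b undefined. 1b->0: no, aa/ab meet in 0. 1b->1: no, bc/abbacc meet in 2 with "c" left. 1b->2: no, cb/abb meet in 2 with "b" left. Open state 3: 1b->3.
ac: 1c undefined. 1c->0: no, aa/ac meet in 0. 1c->1: no, a/ac meet in 1. 1c->2: ok.
ba: 2a undefined. 2a->0: no, aa/ba meet in 0. 2a->1: no, a/ba meet in 1. 2a->2: no, bc/bac meet in 2 with "c" left. 2a->3: ok.
bb: 2b undefined. 2b->0: ok.
bc: 2c undefined. 2c->0: ok.
aba: 3a undefined. 3a->0: ok.
abb: 3b undefined. 3b->0: no, bc/abb meet in 0. 3b->1: no, bc/abbacc meet in 0. 3b->2: no, bc/abbbcb meet in 0. 3b->3: no, bc/abbacc meet in 0. Open state 4: 3b->4.
bac: 3c undefined. 3c->0: no, bc/bac meet in 0. 3c->1: no, cba/bac meet in 1. 3c->2: ok.
abba: 4a undefined. 4a->0: no, bc/abbacc meet in 0. 4a->1: no, bc/abbacc meet in 0. 4a->2: ok.
abbb: 4b undefined. 4b->0: no, bc/abbbcb meet in 0. 4b->1: no, bc/abbbcb meet in 0. 4b->2: no, bc/babbc meet in 0. 4b->3: no, bc/abbbcb meet in 0. 4b->4: no, abbc/babbc meet in 4 with "c" left. Open state 5: 4b->5.
abbc: 4c undefined. 4c->0: ok.
abbba: 5a undefined. 5a->0: ok.
abbbb: 5b undefined. 5b->0: ok.
abbbc: 5c undefined. 5c->0: no, bc/babbc meet in 0. 5c->1: no, cba/babbc meet in 1. 5c->2: no, bc/abbbcb meet in 0. 5c->3: ok.
All examples now run through 6 states with every (state, symbol) defined. Accept strings end in {0,1}, Reject strings end in {2,3,4}; accept={0,1}.

states=6 start=0 accept={0,1} delta: 0a->1 0b->2 0c->2 1a->0 1b->3 1c->2 2a->3 2b->0 2c->0 3a->0 3b->4 3c->2 4a->2 4b->5 4c->0 5a->0 5b->0 5c->3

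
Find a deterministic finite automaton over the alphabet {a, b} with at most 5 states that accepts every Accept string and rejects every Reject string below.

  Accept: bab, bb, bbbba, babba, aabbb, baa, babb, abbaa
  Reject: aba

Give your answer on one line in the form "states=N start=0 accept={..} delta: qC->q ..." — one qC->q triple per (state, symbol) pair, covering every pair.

states=3 start=0 accept={0,1} delta: 0a->0 0b->1 1a->2 1b->0 2a->0 2b->1

Grow the machine one transition at a time. Run the examples from 0; the earliest place one falls off (shortest prefix, ties alphabetical) gets sent to the lowest-numbered state that keeps every Accept/Reject pair distinguishable — a pair clashes when both reach the same state with identical unread suffix — and to a fresh state only if none does.
a: 0a undefined. 0a->0: ok.
b: 0b undefined. 0b->0: no, bab/aba meet in 0. Open state 1: 0b->1.
ba: 1a undefined. 1a->0: no, baa/aba meet in 0. 1a->1: no, baa/aba meet in 1. Open state 2: 1a->2.
bb: 1b undefined. 1b->0: ok.
baa: 2a undefined. 2a->0: ok.
bab: 2b undefined. 2b->0: no, babba/aba meet in 2. 2b->1: ok.
All examples now run through 3 states with every (state, symbol) defined. Accept strings end in {0,1}, Reject strings end in {2}; accept={0,1}.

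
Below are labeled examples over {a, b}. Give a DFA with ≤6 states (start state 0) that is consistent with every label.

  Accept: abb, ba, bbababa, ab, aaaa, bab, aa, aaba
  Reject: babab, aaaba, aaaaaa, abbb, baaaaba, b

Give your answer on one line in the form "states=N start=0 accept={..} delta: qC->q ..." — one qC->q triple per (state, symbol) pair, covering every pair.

states=5 start=0 accept={1,2,3} delta: 0a->1 0b->0 1a->2 1b->3 2a->4 2b->0 3a->0 3b->2 4a->1 4b->2

State merging on the prefix tree: take the shortest (then alphabetical) example prefix whose next move is undefined and point that move at state 0, else 1, else 2, ...; a target is out if some Accept/Reject pair would then sit in one state with the same input left (inseparable). If every existing state is out, open a new one.
a: 0a undefined. 0a->0: no, ba/aaaba meet in 0 with "ba" left. Open state 1: 0a->1.
b: 0b undefined. 0b->0: ok.
aa: 1a undefined. 1a->0: no, ba/baaaaba meet in 1. 1a->1: no, ba/aaaaaa meet in 1. Open state 2: 1a->2.
ab: 1b undefined. 1b->0: no, abb/babab meet in 0. 1b->1: no, abb/abbb meet in 1. 1b->2: no, bbababa/aaaba meet in 2 with "aba" left. Open state 3: 1b->3.
aaa: 2a undefined. 2a->0: no, ba/aaaba meet in 1. 2a->1: no, aaaa/aaaaaa meet in 2. 2a->2: no, aaaa/aaaaaa meet in 2. 2a->3: no, bbababa/baaaaba meet in 3 with "aba" left. Open state 4: 2a->4.
aab: 2b undefined. 2b->0: ok.
abb: 3b undefined. 3b->0: no, abb/abbb meet in 0. 3b->1: no, ab/abbb meet in 3. 3b->2: ok.
aaaa: 4a undefined. 4a->0: no, abb/aaaaaa meet in 2. 4a->1: ok.
aaab: 4b undefined. 4b->0: no, ba/aaaba meet in 1. 4b->1: no, abb/aaaba meet in 2. 4b->2: ok.
baba: 3a undefined. 3a->0: ok.
All examples now run through 5 states with every (state, symbol) defined. Accept strings end in {1,2,3}, Reject strings end in {0,4}; accept={1,2,3}.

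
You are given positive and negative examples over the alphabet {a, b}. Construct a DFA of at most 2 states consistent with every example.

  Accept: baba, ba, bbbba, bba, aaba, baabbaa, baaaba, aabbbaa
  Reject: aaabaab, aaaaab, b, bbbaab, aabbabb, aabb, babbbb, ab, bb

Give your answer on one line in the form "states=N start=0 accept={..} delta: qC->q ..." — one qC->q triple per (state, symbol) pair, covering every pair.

State merging on the prefix tree: take the shortest (then alphabetical) example prefix whose next move is undefined and point that move at state 0, else 1, else 2, ...; a target is out if some Accept/Reject pair would then sit in one state with the same input left (inseparable). If every existing state is out, open a new one.
a: 0a undefined. 0a->0: ok.
b: 0b undefined. 0b->0: no, baba/aaabaab meet in 0. Open state 1: 0b->1.
ba: 1a undefined. 1a->0: ok.
bb: 1b undefined. 1b->0: no, baba/aabbabb meet in 0. 1b->1: ok.
All examples now run through 2 states with every (state, symbol) defined. Accept strings end in {0}, Reject strings end in {1}; accept={0}.

states=2 start=0 accept={0} delta: 0a->0 0b->1 1a->0 1b->1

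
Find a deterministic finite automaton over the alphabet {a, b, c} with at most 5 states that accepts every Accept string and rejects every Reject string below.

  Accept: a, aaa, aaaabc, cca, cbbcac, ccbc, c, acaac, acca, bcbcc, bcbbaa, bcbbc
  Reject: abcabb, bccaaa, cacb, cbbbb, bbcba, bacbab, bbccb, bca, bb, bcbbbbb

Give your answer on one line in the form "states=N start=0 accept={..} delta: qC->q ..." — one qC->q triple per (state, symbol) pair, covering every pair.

states=4 start=0 accept={0,2} delta: 0a->0 0b->1 0c->0 1a->0 1b->1 1c->2 2a->1 2b->3 2c->3 3a->3 3b->1 3c->0

Fold the examples into a partial DFA from state 0: repeatedly fix the first undefined (state, symbol) met by the shortest-then-alphabetical prefix, trying targets in increasing order and rejecting any under which an Accept and a Reject string meet in one state with the same remainder; add a state when all current targets are rejected. Accepting states are where Accept strings end.
a: 0a undefined. 0a->0: ok.
b: 0b undefined. 0b->0: no, a/bb meet in 0. Open state 1: 0b->1.
c: 0c undefined. 0c->0: ok.
ba: 1a undefined. 1a->0: ok.
bb: 1b undefined. 1b->0: no, a/cbbbb meet in 0. 1b->1: ok.
bc: 1c undefined. 1c->0: no, a/bccaaa meet in 0. 1c->1: no, a/bccaaa meet in 0. Open state 2: 1c->2.
bca: 2a undefined. 2a->0: no, a/bca meet in 0. 2a->1: ok.
bcb: 2b undefined. 2b->0: no, a/bbcba meet in 0. 2b->1: no, a/bbcba meet in 0. 2b->2: no, aaaabc/bcbbbbb meet in 2. Open state 3: 2b->3.
bcc: 2c undefined. 2c->0: no, a/bccaaa meet in 0. 2c->1: no, a/bccaaa meet in 0. 2c->2: no, a/bccaaa meet in 0. 2c->3: ok.
bcbb: 3b undefined. 3b->0: no, a/bbccb meet in 0. 3b->1: ok.
bcbc: 3c undefined. 3c->0: ok.
bcca: 3a undefined. 3a->0: no, a/bccaaa meet in 0. 3a->1: no, a/bccaaa meet in 0. 3a->2: no, a/bccaaa meet in 0. 3a->3: ok.
All examples now run through 4 states with every (state, symbol) defined. Accept strings end in {0,2}, Reject strings end in {1,3}; accept={0,2}.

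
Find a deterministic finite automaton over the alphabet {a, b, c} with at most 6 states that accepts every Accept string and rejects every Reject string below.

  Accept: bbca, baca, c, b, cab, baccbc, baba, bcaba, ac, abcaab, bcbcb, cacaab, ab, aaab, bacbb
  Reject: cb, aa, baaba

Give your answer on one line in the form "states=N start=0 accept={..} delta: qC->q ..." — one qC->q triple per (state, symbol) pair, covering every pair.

states=4 start=0 accept={1,2} delta: 0a->0 0b->1 0c->1 1a->2 1b->0 1c->0 2a->1 2b->1 2c->3 3a->1 3b->0 3c->1

Fold the examples into a partial DFA from state 0: repeatedly fix the first undefined (state, symbol) met by the shortest-then-alphabetical prefix, trying targets in increasing order and rejecting any under which an Accept and a Reject string meet in one state with the same remainder; add a state when all current targets are rejected. Accepting states are where Accept strings end.
a: 0a undefined. 0a->0: ok.
b: 0b undefined. 0b->0: no, b/aa meet in 0. Open state 1: 0b->1.
c: 0c undefined. 0c->0: no, c/aa meet in 0. 0c->1: ok.
ba: 1a undefined. 1a->0: no, baca/aa meet in 0. 1a->1: no, cab/cb meet in 1 with "b" left. Open state 2: 1a->2.
bb: 1b undefined. 1b->0: ok.
bc: 1c undefined. 1c->0: ok.
baa: 2a undefined. 2a->0: no, bbca/baaba meet in 2. 2a->1: ok.
bab: 2b undefined. 2b->0: no, cab/cb meet in 0. 2b->1: ok.
bac: 2c undefined. 2c->0: no, baca/cb meet in 0. 2c->1: no, baccbc/cb meet in 0. 2c->2: no, baccbc/cb meet in 0. Open state 3: 2c->3.
baca: 3a undefined. 3a->0: no, baca/cb meet in 0. 3a->1: ok.
bacb: 3b undefined. 3b->0: ok.
bacc: 3c undefined. 3c->0: no, baccbc/cb meet in 0. 3c->1: ok.
All examples now run through 4 states with every (state, symbol) defined. Accept strings end in {1,2}, Reject strings end in {0}; accept={1,2}.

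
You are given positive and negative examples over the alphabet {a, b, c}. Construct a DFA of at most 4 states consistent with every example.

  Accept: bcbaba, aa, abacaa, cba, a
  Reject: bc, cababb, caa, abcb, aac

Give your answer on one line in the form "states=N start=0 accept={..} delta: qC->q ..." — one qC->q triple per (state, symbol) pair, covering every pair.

State merging on the prefix tree: take the shortest (then alphabetical) example prefix whose next move is undefined and point that move at state 0, else 1, else 2, ...; a target is out if some Accept/Reject pair would then sit in one state with the same input left (inseparable). If every existing state is out, open a new one.
a: 0a undefined. 0a->0: ok.
b: 0b undefined. 0b->0: no, abacaa/caa meet in 0 with "caa" left. Open state 1: 0b->1.
c: 0c undefined. 0c->0: no, aa/caa meet in 0. 0c->1: ok.
bc: 1c undefined. 1c->0: no, aa/bc meet in 0. 1c->1: ok.
ca: 1a undefined. 1a->0: no, aa/caa meet in 0. 1a->1: no, abacaa/bc meet in 1. Open state 2: 1a->2.
cb: 1b undefined. 1b->0: no, aa/abcb meet in 0. 1b->1: ok.
caa: 2a undefined. 2a->0: no, aa/caa meet in 0. 2a->1: ok.
cab: 2b undefined. 2b->0: ok.
abac: 2c undefined. 2c->0: ok.
All examples now run through 3 states with every (state, symbol) defined. Accept strings end in {0,2}, Reject strings end in {1}; accept={0,2}.

states=3 start=0 accept={0,2} delta: 0a->0 0b->1 0c->1 1a->2 1b->1 1c->1 2a->1 2b->0 2c->0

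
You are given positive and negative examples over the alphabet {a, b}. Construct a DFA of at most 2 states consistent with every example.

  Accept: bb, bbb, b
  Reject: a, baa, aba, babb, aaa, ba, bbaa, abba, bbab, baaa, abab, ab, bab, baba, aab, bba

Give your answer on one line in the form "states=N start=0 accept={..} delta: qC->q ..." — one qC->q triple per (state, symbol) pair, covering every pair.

Grow the machine one transition at a time. Run the examples from 0; the earliest place one falls off (shortest prefix, ties alphabetical) gets sent to the lowest-numbered state that keeps every Accept/Reject pair distinguishable — a pair clashes when both reach the same state with identical unread suffix — and to a fresh state only if none does.
a: 0a undefined. 0a->0: no, b/ab meet in 0 with "b" left. Open state 1: 0a->1.
b: 0b undefined. 0b->0: ok.
aa: 1a undefined. 1a->0: no, bb/baa meet in 0. 1a->1: ok.
ab: 1b undefined. 1b->0: no, bb/babb meet in 0. 1b->1: ok.
All examples now run through 2 states with every (state, symbol) defined. Accept strings end in {0}, Reject strings end in {1}; accept={0}.

states=2 start=0 accept={0} delta: 0a->1 0b->0 1a->1 1b->1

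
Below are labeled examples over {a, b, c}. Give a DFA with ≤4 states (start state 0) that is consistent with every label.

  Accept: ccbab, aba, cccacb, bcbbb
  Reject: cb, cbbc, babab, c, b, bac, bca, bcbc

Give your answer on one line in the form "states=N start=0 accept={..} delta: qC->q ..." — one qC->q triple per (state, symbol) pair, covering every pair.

State merging on the prefix tree: take the shortest (then alphabetical) example prefix whose next move is undefined and point that move at state 0, else 1, else 2, ...; a target is out if some Accept/Reject pair would then sit in one state with the same input left (inseparable). If every existing state is out, open a new one.
a: 0a undefined. 0a->0: ok.
b: 0b undefined. 0b->0: no, aba/babab meet in 0. Open state 1: 0b->1.
c: 0c undefined. 0c->0: no, cccacb/cb meet in 1. 0c->1: ok.
ba: 1a undefined. 1a->0: ok.
bc: 1c undefined. 1c->0: no, ccbab/babab meet in 1. 1c->1: no, aba/bca meet in 0. Open state 2: 1c->2.
cb: 1b undefined. 1b->0: no, aba/cb meet in 0. 1b->1: ok.
bca: 2a undefined. 2a->0: no, aba/bca meet in 0. 2a->1: ok.
bcb: 2b undefined. 2b->0: no, ccbab/cb meet in 1. 2b->1: no, ccbab/cb meet in 1. 2b->2: no, ccbab/cb meet in 1. Open state 3: 2b->3.
ccc: 2c undefined. 2c->0: no, cccacb/cb meet in 1. 2c->1: no, cccacb/cb meet in 1. 2c->2: ok.
bcbb: 3b undefined. 3b->0: no, bcbbb/cb meet in 1. 3b->1: no, bcbbb/cb meet in 1. 3b->2: ok.
bcbc: 3c undefined. 3c->0: no, aba/bcbc meet in 0. 3c->1: ok.
ccba: 3a undefined. 3a->0: no, ccbab/cb meet in 1. 3a->1: no, ccbab/cb meet in 1. 3a->2: ok.
All examples now run through 4 states with every (state, symbol) defined. Accept strings end in {0,3}, Reject strings end in {1,2}; accept={0,3}.

states=4 start=0 accept={0,3} delta: 0a->0 0b->1 0c->1 1a->0 1b->1 1c->2 2a->1 2b->3 2c->2 3a->2 3b->2 3c->1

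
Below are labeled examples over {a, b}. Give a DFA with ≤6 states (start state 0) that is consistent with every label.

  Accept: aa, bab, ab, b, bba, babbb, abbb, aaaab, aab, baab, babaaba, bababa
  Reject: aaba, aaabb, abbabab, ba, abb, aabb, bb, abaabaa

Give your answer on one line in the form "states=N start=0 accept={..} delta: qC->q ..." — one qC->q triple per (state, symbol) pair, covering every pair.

states=4 start=0 accept={0,1,3} delta: 0a->0 0b->1 1a->2 1b->2 2a->3 2b->3 3a->1 3b->3

Fold the examples into a partial DFA from state 0: repeatedly fix the first undefined (state, symbol) met by the shortest-then-alphabetical prefix, trying targets in increasing order and rejecting any under which an Accept and a Reject string meet in one state with the same remainder; add a state when all current targets are rejected. Accepting states are where Accept strings end.
a: 0a undefined. 0a->0: ok.
b: 0b undefined. 0b->0: no, aa/aaba meet in 0. Open state 1: 0b->1.
ba: 1a undefined. 1a->0: no, aa/aaba meet in 0. 1a->1: no, bab/aaabb meet in 1 with "b" left. Open state 2: 1a->2.
bb: 1b undefined. 1b->0: no, aa/aaabb meet in 0. 1b->1: no, ab/aaabb meet in 1. 1b->2: ok.
baa: 2a undefined. 2a->0: no, aa/abaabaa meet in 0. 2a->1: no, baab/aaba meet in 2. 2a->2: no, bba/aaba meet in 2. Open state 3: 2a->3.
bab: 2b undefined. 2b->0: no, babbb/aaba meet in 2. 2b->1: no, bababa/aaba meet in 2. 2b->2: no, bab/aaba meet in 2. 2b->3: ok.
baab: 3b undefined. 3b->0: no, aa/abaabaa meet in 0. 3b->1: no, bab/abbabab meet in 3. 3b->2: no, baab/aaba meet in 2. 3b->3: ok.
baba: 3a undefined. 3a->0: no, aa/abaabaa meet in 0. 3a->1: ok.
All examples now run through 4 states with every (state, symbol) defined. Accept strings end in {0,1,3}, Reject strings end in {2}; accept={0,1,3}.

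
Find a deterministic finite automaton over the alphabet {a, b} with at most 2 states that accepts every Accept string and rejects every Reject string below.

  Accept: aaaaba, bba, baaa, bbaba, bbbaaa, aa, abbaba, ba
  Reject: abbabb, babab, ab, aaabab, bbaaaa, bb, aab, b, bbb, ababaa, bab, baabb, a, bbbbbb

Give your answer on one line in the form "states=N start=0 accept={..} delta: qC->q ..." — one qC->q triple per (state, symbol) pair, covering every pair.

Grow the machine one transition at a time. Run the examples from 0; the earliest place one falls off (shortest prefix, ties alphabetical) gets sent to the lowest-numbered state that keeps every Accept/Reject pair distinguishable — a pair clashes when both reach the same state with identical unread suffix — and to a fresh state only if none does.
a: 0a undefined. 0a->0: no, aa/a meet in 0. Open state 1: 0a->1.
b: 0b undefined. 0b->0: no, bba/a meet in 1. 0b->1: ok.
aa: 1a undefined. 1a->0: ok.
ab: 1b undefined. 1b->0: no, aaaaba/abbabb meet in 0. 1b->1: ok.
All examples now run through 2 states with every (state, symbol) defined. Accept strings end in {0}, Reject strings end in {1}; accept={0}.

states=2 start=0 accept={0} delta: 0a->1 0b->1 1a->0 1b->1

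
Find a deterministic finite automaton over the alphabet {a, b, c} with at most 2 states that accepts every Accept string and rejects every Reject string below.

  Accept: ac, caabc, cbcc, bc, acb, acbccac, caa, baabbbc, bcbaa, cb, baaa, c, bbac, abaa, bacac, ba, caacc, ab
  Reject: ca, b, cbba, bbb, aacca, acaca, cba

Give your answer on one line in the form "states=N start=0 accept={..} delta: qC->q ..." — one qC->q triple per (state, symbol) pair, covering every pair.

states=2 start=0 accept={1} delta: 0a->1 0b->0 0c->1 1a->0 1b->1 1c->1

Grow the machine one transition at a time. Run the examples from 0; the earliest place one falls off (shortest prefix, ties alphabetical) gets sent to the lowest-numbered state that keeps every Accept/Reject pair distinguishable — a pair clashes when both reach the same state with identical unread suffix — and to a fresh state only if none does.
a: 0a undefined. 0a->0: no, ab/b meet in 0 with "b" left. Open state 1: 0a->1.
b: 0b undefined. 0b->0: ok.
c: 0c undefined. 0c->0: no, cbcc/b meet in 0. 0c->1: ok.
aa: 1a undefined. 1a->0: ok.
ab: 1b undefined. 1b->0: no, caabc/cbba meet in 1. 1b->1: ok.
ac: 1c undefined. 1c->0: no, ac/ca meet in 0. 1c->1: ok.
All examples now run through 2 states with every (state, symbol) defined. Accept strings end in {1}, Reject strings end in {0}; accept={1}.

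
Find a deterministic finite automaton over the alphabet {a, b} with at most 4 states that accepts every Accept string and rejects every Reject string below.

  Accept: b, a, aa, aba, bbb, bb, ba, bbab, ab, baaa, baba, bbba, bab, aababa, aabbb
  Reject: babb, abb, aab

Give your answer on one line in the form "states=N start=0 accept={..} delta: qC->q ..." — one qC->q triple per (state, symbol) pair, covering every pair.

Grow the machine one transition at a time. Run the examples from 0; the earliest place one falls off (shortest prefix, ties alphabetical) gets sent to the lowest-numbered state that keeps every Accept/Reject pair distinguishable — a pair clashes when both reach the same state with identical unread suffix — and to a fresh state only if none does.
a: 0a undefined. 0a->0: no, b/aab meet in 0 with "b" left. Open state 1: 0a->1.
b: 0b undefined. 0b->0: ok.
aa: 1a undefined. 1a->0: no, b/aab meet in 0. 1a->1: no, bbab/aab meet in 1 with "b" left. Open state 2: 1a->2.
ab: 1b undefined. 1b->0: no, b/babb meet in 0. 1b->1: no, a/babb meet in 1. 1b->2: ok.
aab: 2b undefined. 2b->0: no, b/babb meet in 0. 2b->1: no, a/babb meet in 1. 2b->2: no, aa/babb meet in 2. Open state 3: 2b->3.
aba: 2a undefined. 2a->0: ok.
aaba: 3a undefined. 3a->0: ok.
aabb: 3b undefined. 3b->0: ok.
All examples now run through 4 states with every (state, symbol) defined. Accept strings end in {0,1,2}, Reject strings end in {3}; accept={0,1,2}.

states=4 start=0 accept={0,1,2} delta: 0a->1 0b->0 1a->2 1b->2 2a->0 2b->3 3a->0 3b->0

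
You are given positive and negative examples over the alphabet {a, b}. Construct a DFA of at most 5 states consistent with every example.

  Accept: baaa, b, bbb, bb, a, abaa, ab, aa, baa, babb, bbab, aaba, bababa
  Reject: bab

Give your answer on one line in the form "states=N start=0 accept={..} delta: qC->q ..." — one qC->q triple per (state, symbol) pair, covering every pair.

Grow the machine one transition at a time. Run the examples from 0; the earliest place one falls off (shortest prefix, ties alphabetical) gets sent to the lowest-numbered state that keeps every Accept/Reject pair distinguishable — a pair clashes when both reach the same state with identical unread suffix — and to a fresh state only if none does.
a: 0a undefined. 0a->0: ok.
b: 0b undefined. 0b->0: no, baaa/bab meet in 0. Open state 1: 0b->1.
ba: 1a undefined. 1a->0: no, b/bab meet in 1. 1a->1: no, bb/bab meet in 1 with "b" left. Open state 2: 1a->2.
bb: 1b undefined. 1b->0: ok.
baa: 2a undefined. 2a->0: ok.
bab: 2b undefined. 2b->0: no, baaa/bab meet in 0. 2b->1: no, b/bab meet in 1. 2b->2: no, babb/bab meet in 2. Open state 3: 2b->3.
baba: 3a undefined. 3a->0: ok.
babb: 3b undefined. 3b->0: ok.
All examples now run through 4 states with every (state, symbol) defined. Accept strings end in {0,1,2}, Reject strings end in {3}; accept={0,1,2}.

states=4 start=0 accept={0,1,2} delta: 0a->0 0b->1 1a->2 1b->0 2a->0 2b->3 3a->0 3b->0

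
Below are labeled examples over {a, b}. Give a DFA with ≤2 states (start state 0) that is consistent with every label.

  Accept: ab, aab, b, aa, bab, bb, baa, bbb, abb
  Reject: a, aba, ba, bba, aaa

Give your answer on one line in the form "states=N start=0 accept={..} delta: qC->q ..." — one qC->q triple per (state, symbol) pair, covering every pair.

Grow the machine one transition at a time. Run the examples from 0; the earliest place one falls off (shortest prefix, ties alphabetical) gets sent to the lowest-numbered state that keeps every Accept/Reject pair distinguishable — a pair clashes when both reach the same state with identical unread suffix — and to a fresh state only if none does.
a: 0a undefined. 0a->0: no, aa/a meet in 0. Open state 1: 0a->1.
b: 0b undefined. 0b->0: ok.
aa: 1a undefined. 1a->0: ok.
ab: 1b undefined. 1b->0: ok.
All examples now run through 2 states with every (state, symbol) defined. Accept strings end in {0}, Reject strings end in {1}; accept={0}.

states=2 start=0 accept={0} delta: 0a->1 0b->0 1a->0 1b->0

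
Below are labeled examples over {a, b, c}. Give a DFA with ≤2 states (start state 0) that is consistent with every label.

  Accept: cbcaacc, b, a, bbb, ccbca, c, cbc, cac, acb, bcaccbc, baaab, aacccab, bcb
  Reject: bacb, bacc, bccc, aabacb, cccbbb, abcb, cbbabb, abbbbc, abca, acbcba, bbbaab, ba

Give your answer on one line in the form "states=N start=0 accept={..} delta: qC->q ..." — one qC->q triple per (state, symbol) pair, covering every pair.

State merging on the prefix tree: take the shortest (then alphabetical) example prefix whose next move is undefined and point that move at state 0, else 1, else 2, ...; a target is out if some Accept/Reject pair would then sit in one state with the same input left (inseparable). If every existing state is out, open a new one.
a: 0a undefined. 0a->0: no, bcb/abcb meet in 0 with "bcb" left. Open state 1: 0a->1.
b: 0b undefined. 0b->0: no, a/ba meet in 1. 0b->1: ok.
c: 0c undefined. 0c->0: no, bbb/cccbbb meet in 1 with "bb" left. 0c->1: ok.
aa: 1a undefined. 1a->0: ok.
ab: 1b undefined. 1b->0: ok.
ac: 1c undefined. 1c->0: ok.
All examples now run through 2 states with every (state, symbol) defined. Accept strings end in {1}, Reject strings end in {0}; accept={1}.

states=2 start=0 accept={1} delta: 0a->1 0b->1 0c->1 1a->0 1b->0 1c->0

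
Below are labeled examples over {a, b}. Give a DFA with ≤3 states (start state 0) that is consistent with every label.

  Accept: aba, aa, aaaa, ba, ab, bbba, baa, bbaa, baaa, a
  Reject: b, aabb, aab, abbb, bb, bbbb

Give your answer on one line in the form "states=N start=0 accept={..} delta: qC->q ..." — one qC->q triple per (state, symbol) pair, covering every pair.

Grow the machine one transition at a time. Run the examples from 0; the earliest place one falls off (shortest prefix, ties alphabetical) gets sent to the lowest-numbered state that keeps every Accept/Reject pair distinguishable — a pair clashes when both reach the same state with identical unread suffix — and to a fresh state only if none does.
a: 0a undefined. 0a->0: no, ab/b meet in 0 with "b" left. Open state 1: 0a->1.
b: 0b undefined. 0b->0: ok.
aa: 1a undefined. 1a->0: no, aa/b meet in 0. 1a->1: no, ab/aab meet in 1 with "b" left. Open state 2: 1a->2.
ab: 1b undefined. 1b->0: no, ab/b meet in 0. 1b->1: no, ba/abbb meet in 1. 1b->2: ok.
aaa: 2a undefined. 2a->0: no, aba/b meet in 0. 2a->1: ok.
aab: 2b undefined. 2b->0: ok.
All examples now run through 3 states with every (state, symbol) defined. Accept strings end in {1,2}, Reject strings end in {0}; accept={1,2}.

states=3 start=0 accept={1,2} delta: 0a->1 0b->0 1a->2 1b->2 2a->1 2b->0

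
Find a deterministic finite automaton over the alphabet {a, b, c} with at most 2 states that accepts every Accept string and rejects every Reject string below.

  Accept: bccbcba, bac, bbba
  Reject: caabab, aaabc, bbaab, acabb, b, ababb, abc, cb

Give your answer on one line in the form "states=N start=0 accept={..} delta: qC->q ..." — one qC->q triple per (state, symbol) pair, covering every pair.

states=2 start=0 accept={0} delta: 0a->0 0b->1 0c->0 1a->0 1b->1 1c->1

Fold the examples into a partial DFA from state 0: repeatedly fix the first undefined (state, symbol) met by the shortest-then-alphabetical prefix, trying targets in increasing order and rejecting any under which an Accept and a Reject string meet in one state with the same remainder; add a state when all current targets are rejected. Accepting states are where Accept strings end.
a: 0a undefined. 0a->0: ok.
b: 0b undefined. 0b->0: no, bac/aaabc meet in 0 with "c" left. Open state 1: 0b->1.
c: 0c undefined. 0c->0: ok.
ba: 1a undefined. 1a->0: ok.
bb: 1b undefined. 1b->0: no, bac/acabb meet in 0. 1b->1: ok.
bc: 1c undefined. 1c->0: no, bccbcba/aaabc meet in 0. 1c->1: ok.
All examples now run through 2 states with every (state, symbol) defined. Accept strings end in {0}, Reject strings end in {1}; accept={0}.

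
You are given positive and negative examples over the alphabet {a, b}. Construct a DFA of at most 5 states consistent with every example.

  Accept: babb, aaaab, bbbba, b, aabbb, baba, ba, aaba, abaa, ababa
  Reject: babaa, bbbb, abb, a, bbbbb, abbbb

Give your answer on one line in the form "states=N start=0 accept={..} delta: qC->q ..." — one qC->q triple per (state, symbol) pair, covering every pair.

Grow the machine one transition at a time. Run the examples from 0; the earliest place one falls off (shortest prefix, ties alphabetical) gets sent to the lowest-numbered state that keeps every Accept/Reject pair distinguishable — a pair clashes when both reach the same state with identical unread suffix — and to a fresh state only if none does.
a: 0a undefined. 0a->0: ok.
b: 0b undefined. 0b->0: no, babb/babaa meet in 0. Open state 1: 0b->1.
ba: 1a undefined. 1a->0: no, babb/abb meet in 1 with "b" left. 1a->1: ok.
bb: 1b undefined. 1b->0: no, babb/bbbbb meet in 1. 1b->1: no, babb/babaa meet in 1. Open state 2: 1b->2.
bbb: 2b undefined. 2b->0: no, babb/a meet in 0. 2b->1: no, babb/bbbbb meet in 1. 2b->2: no, babb/bbbb meet in 2. Open state 3: 2b->3.
baba: 2a undefined. 2a->0: no, baba/babaa meet in 0. 2a->1: no, aaaab/babaa meet in 1. 2a->2: no, baba/babaa meet in 2. 2a->3: ok.
bbbb: 3b undefined. 3b->0: no, aaaab/bbbbb meet in 1. 3b->1: no, aaaab/bbbb meet in 1. 3b->2: no, babb/bbbbb meet in 3. 3b->3: no, babb/bbbb meet in 3. Open state 4: 3b->4.
babaa: 3a undefined. 3a->0: ok.
bbbba: 4a undefined. 4a->0: no, bbbba/babaa meet in 0. 4a->1: ok.
bbbbb: 4b undefined. 4b->0: ok.
All examples now run through 5 states with every (state, symbol) defined. Accept strings end in {1,3}, Reject strings end in {0,2,4}; accept={1,3}.

states=5 start=0 accept={1,3} delta: 0a->0 0b->1 1a->1 1b->2 2a->3 2b->3 3a->0 3b->4 4a->1 4b->0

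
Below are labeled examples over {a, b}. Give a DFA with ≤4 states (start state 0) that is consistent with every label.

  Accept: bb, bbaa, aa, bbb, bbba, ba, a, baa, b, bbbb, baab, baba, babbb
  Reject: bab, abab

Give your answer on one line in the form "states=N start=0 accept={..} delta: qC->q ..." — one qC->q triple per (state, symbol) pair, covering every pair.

states=4 start=0 accept={0,1,2} delta: 0a->0 0b->1 1a->2 1b->0 2a->0 2b->3 3a->0 3b->0

Fold the examples into a partial DFA from state 0: repeatedly fix the first undefined (state, symbol) met by the shortest-then-alphabetical prefix, trying targets in increasing order and rejecting any under which an Accept and a Reject string meet in one state with the same remainder; add a state when all current targets are rejected. Accepting states are where Accept strings end.
a: 0a undefined. 0a->0: ok.
b: 0b undefined. 0b->0: no, bb/bab meet in 0. Open state 1: 0b->1.
ba: 1a undefined. 1a->0: no, b/bab meet in 1. 1a->1: no, bb/bab meet in 1 with "b" left. Open state 2: 1a->2.
bb: 1b undefined. 1b->0: ok.
baa: 2a undefined. 2a->0: ok.
bab: 2b undefined. 2b->0: no, bb/bab meet in 0. 2b->1: no, bbb/bab meet in 1. 2b->2: no, bbba/bab meet in 2. Open state 3: 2b->3.
baba: 3a undefined. 3a->0: ok.
babb: 3b undefined. 3b->0: ok.
All examples now run through 4 states with every (state, symbol) defined. Accept strings end in {0,1,2}, Reject strings end in {3}; accept={0,1,2}.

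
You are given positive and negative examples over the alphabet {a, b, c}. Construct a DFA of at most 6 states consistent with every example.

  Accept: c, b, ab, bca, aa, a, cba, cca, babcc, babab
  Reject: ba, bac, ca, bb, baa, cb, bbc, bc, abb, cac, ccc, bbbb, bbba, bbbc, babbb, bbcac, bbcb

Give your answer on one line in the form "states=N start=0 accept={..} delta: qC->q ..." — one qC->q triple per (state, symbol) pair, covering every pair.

states=5 start=0 accept={0,1} delta: 0a->0 0b->1 0c->1 1a->2 1b->3 1c->3 2a->2 2b->3 2c->2 3a->0 3b->1 3c->4 4a->1 4b->2 4c->0

State merging on the prefix tree: take the shortest (then alphabetical) example prefix whose next move is undefined and point that move at state 0, else 1, else 2, ...; a target is out if some Accept/Reject pair would then sit in one state with the same input left (inseparable). If every existing state is out, open a new one.
a: 0a undefined. 0a->0: ok.
b: 0b undefined. 0b->0: no, c/bac meet in 0 with "c" left. Open state 1: 0b->1.
c: 0c undefined. 0c->0: no, c/ca meet in 0. 0c->1: ok.
ba: 1a undefined. 1a->0: no, c/bac meet in 1. 1a->1: no, c/ba meet in 1. Open state 2: 1a->2.
bb: 1b undefined. 1b->0: no, c/bbc meet in 1. 1b->1: no, c/bb meet in 1. 1b->2: no, cba/baa meet in 2 with "a" left. Open state 3: 1b->3.
bc: 1c undefined. 1c->0: no, c/ccc meet in 1. 1c->1: no, c/bc meet in 1. 1c->2: no, bca/baa meet in 2 with "a" left. 1c->3: ok.
baa: 2a undefined. 2a->0: no, aa/baa meet in 0. 2a->1: no, c/baa meet in 1. 2a->2: ok.
bab: 2b undefined. 2b->0: no, babcc/bb meet in 3. 2b->1: no, babcc/bbc meet in 3 with "c" left. 2b->2: no, babab/ba meet in 2. 2b->3: ok.
bac: 2c undefined. 2c->0: no, aa/bac meet in 0. 2c->1: no, c/bac meet in 1. 2c->2: ok.
bbb: 3b undefined. 3b->0: no, c/bbbb meet in 1. 3b->1: ok.
bbc: 3c undefined. 3c->0: no, c/bbcac meet in 1. 3c->1: no, c/bbc meet in 1. 3c->2: no, babcc/ba meet in 2. 3c->3: no, c/bbcb meet in 1. Open state 4: 3c->4.
bca: 3a undefined. 3a->0: ok.
bbca: 4a undefined. 4a->0: no, c/bbcac meet in 1. 4a->1: ok.
bbcb: 4b undefined. 4b->0: no, bca/bbcb meet in 0. 4b->1: no, c/bbcb meet in 1. 4b->2: ok.
babcc: 4c undefined. 4c->0: ok.
All examples now run through 5 states with every (state, symbol) defined. Accept strings end in {0,1}, Reject strings end in {2,3,4}; accept={0,1}.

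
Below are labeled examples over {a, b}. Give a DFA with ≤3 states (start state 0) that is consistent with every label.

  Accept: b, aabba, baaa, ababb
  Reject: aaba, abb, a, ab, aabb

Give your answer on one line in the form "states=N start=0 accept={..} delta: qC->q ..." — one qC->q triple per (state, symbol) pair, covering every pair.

Grow the machine one transition at a time. Run the examples from 0; the earliest place one falls off (shortest prefix, ties alphabetical) gets sent to the lowest-numbered state that keeps every Accept/Reject pair distinguishable — a pair clashes when both reach the same state with identical unread suffix — and to a fresh state only if none does.
a: 0a undefined. 0a->0: no, b/ab meet in 0 with "b" left. Open state 1: 0a->1.
b: 0b undefined. 0b->0: ok.
aa: 1a undefined. 1a->0: no, b/aabb meet in 0. 1a->1: no, baaa/a meet in 1. Open state 2: 1a->2.
ab: 1b undefined. 1b->0: no, b/abb meet in 0. 1b->1: no, ababb/aabb meet in 2 with "bb" left. 1b->2: ok.
aab: 2b undefined. 2b->0: no, b/abb meet in 0. 2b->1: ok.
aba: 2a undefined. 2a->0: ok.
All examples now run through 3 states with every (state, symbol) defined. Accept strings end in {0}, Reject strings end in {1,2}; accept={0}.

states=3 start=0 accept={0} delta: 0a->1 0b->0 1a->2 1b->2 2a->0 2b->1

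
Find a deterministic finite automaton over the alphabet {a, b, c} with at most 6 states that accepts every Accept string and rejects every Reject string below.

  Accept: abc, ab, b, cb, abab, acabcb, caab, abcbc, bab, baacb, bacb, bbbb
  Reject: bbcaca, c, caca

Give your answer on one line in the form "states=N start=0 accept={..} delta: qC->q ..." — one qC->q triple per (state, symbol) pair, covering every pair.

states=2 start=0 accept={1} delta: 0a->0 0b->1 0c->0 1a->0 1b->1 1c->1

Fold the examples into a partial DFA from state 0: repeatedly fix the first undefined (state, symbol) met by the shortest-then-alphabetical prefix, trying targets in increasing order and rejecting any under which an Accept and a Reject string meet in one state with the same remainder; add a state when all current targets are rejected. Accepting states are where Accept strings end.
a: 0a undefined. 0a->0: ok.
b: 0b undefined. 0b->0: no, abc/c meet in 0 with "c" left. Open state 1: 0b->1.
c: 0c undefined. 0c->0: ok.
ba: 1a undefined. 1a->0: ok.
bb: 1b undefined. 1b->0: no, bbbb/bbcaca meet in 0. 1b->1: ok.
abc: 1c undefined. 1c->0: no, abc/bbcaca meet in 0. 1c->1: ok.
All examples now run through 2 states with every (state, symbol) defined. Accept strings end in {1}, Reject strings end in {0}; accept={1}.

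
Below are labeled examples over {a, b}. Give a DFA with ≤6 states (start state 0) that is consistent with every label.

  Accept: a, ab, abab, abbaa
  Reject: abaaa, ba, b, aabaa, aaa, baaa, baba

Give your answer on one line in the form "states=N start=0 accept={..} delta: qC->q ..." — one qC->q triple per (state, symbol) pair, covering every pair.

states=4 start=0 accept={0,1} delta: 0a->1 0b->2 1a->2 1b->0 2a->3 2b->0 3a->1 3b->1

State merging on the prefix tree: take the shortest (then alphabetical) example prefix whose next move is undefined and point that move at state 0, else 1, else 2, ...; a target is out if some Accept/Reject pair would then sit in one state with the same input left (inseparable). If every existing state is out, open a new one.
a: 0a undefined. 0a->0: no, a/aaa meet in 0. Open state 1: 0a->1.
b: 0b undefined. 0b->0: no, a/ba meet in 1. 0b->1: no, a/b meet in 1. Open state 2: 0b->2.
aa: 1a undefined. 1a->0: no, a/aaa meet in 1. 1a->1: no, a/aaa meet in 1. 1a->2: ok.
ab: 1b undefined. 1b->0: ok.
ba: 2a undefined. 2a->0: no, ab/abaaa meet in 0. 2a->1: no, a/abaaa meet in 1. 2a->2: no, abbaa/abaaa meet in 2. Open state 3: 2a->3.
aab: 2b undefined. 2b->0: ok.
baa: 3a undefined. 3a->0: no, a/baaa meet in 1. 3a->1: ok.
bab: 3b undefined. 3b->0: no, a/baba meet in 1. 3b->1: ok.
All examples now run through 4 states with every (state, symbol) defined. Accept strings end in {0,1}, Reject strings end in {2,3}; accept={0,1}.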